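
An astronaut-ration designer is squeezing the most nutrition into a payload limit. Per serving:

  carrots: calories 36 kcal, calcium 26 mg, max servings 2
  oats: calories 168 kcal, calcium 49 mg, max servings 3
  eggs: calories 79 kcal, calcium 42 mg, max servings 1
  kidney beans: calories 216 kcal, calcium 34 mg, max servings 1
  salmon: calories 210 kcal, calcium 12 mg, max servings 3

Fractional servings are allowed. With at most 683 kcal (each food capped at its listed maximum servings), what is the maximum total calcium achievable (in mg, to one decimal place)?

245.4 mg

Calcium per kcal: carrots 0.7222, eggs 0.5316, oats 0.2917, kidney beans 0.1574, salmon 0.05714.
Take 2 servings of carrots: uses 72 kcal, +52.0 mg calcium (running total 52.0 mg).
Take 1 serving of eggs: uses 79 kcal, +42.0 mg calcium (running total 94.0 mg).
Take 3 servings of oats: uses 504 kcal, +147.0 mg calcium (running total 241.0 mg).
Take 0.1296 servings of kidney beans: uses 28 kcal, +4.4 mg calcium (running total 245.4 mg).
Greedy by best ratio exhausts the calories allowance optimally: 245.4 mg.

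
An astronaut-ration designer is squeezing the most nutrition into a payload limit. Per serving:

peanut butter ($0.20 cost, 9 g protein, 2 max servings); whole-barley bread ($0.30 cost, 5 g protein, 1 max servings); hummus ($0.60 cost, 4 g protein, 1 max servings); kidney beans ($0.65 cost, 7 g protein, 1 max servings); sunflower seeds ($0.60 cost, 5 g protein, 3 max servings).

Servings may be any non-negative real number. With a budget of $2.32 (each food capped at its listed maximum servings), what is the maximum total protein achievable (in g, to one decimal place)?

38.1 g

Protein per dollar: peanut butter 45, whole-barley bread 16.67, kidney beans 10.77, sunflower seeds 8.333, hummus 6.667.
Take 2 servings of peanut butter: spends $0.40, +18.0 g protein (running total 18.0 g).
Take 1 serving of whole-barley bread: spends $0.30, +5.0 g protein (running total 23.0 g).
Take 1 serving of kidney beans: spends $0.65, +7.0 g protein (running total 30.0 g).
Take 1.617 servings of sunflower seeds: spends $0.97, +8.1 g protein (running total 38.1 g).
Filling greedily by protein-per-dollar is optimal for one linear limit, giving 38.1 g.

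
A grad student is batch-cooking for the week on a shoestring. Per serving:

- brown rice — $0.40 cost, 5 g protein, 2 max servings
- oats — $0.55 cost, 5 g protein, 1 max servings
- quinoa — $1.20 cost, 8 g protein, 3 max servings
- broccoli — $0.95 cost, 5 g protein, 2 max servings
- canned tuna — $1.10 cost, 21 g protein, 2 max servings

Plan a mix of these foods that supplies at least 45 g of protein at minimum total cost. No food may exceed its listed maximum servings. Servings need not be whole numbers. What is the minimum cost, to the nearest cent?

$2.44

Cost per g of protein: canned tuna $0.0524, brown rice $0.0800, oats $0.1100, quinoa $0.1500, broccoli $0.1900.
Take 2 servings of canned tuna: +42.0 g protein for $2.20 (total $2.20, still need 3.0 g).
Take 0.6 servings of brown rice: +3.0 g protein for $0.24 (total $2.44, still need 0.0 g).
Greedy by cheapest-per-g is optimal for a single linear constraint, so the minimum cost is $2.44.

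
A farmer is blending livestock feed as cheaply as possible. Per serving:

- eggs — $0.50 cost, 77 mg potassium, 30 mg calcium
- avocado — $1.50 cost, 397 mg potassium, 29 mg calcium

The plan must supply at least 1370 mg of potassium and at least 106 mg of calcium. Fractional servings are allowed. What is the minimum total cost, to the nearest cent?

At the optimum either one food covers both requirements or two foods hit both targets exactly; no other combination can be cheaper.
eggs only: max(1370/77, 106/30) = 17.79 servings → $8.90.
avocado only: max(1370/397, 106/29) = 3.655 servings → $5.48.
eggs + avocado with both tight: 0.2431 servings and 3.404 servings → $5.23.
The minimum over all feasible corners is $5.23.

$5.23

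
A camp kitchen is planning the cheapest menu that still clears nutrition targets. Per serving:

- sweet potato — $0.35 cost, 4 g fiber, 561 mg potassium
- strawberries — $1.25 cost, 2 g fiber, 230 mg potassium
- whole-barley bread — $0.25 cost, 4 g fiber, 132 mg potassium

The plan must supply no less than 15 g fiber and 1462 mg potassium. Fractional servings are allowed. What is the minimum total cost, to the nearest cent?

$1.16

A basic optimal solution has at most two foods positive. Try each food alone and each pair with both targets met exactly.
sweet potato only: max(15/4, 1462/561) = 3.75 servings → $1.31.
strawberries only: max(15/2, 1462/230) = 7.5 servings → $9.38.
whole-barley bread only: max(15/4, 1462/132) = 11.08 servings → $2.77.
sweet potato + strawberries with both targets exact would need a negative amount; discard.
sweet potato + whole-barley bread with both tight: 2.254 servings and 1.496 servings → $1.16.
strawberries + whole-barley bread with both tight: 5.896 servings and 0.8018 servings → $7.57.
The minimum over all feasible corners is $1.16.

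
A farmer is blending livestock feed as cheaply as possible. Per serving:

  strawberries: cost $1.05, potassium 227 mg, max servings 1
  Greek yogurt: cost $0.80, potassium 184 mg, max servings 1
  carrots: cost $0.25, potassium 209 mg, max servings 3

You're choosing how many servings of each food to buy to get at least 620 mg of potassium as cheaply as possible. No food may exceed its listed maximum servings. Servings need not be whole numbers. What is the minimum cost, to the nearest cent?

Cost per mg of potassium: carrots $0.0012, Greek yogurt $0.0043, strawberries $0.0046.
Take 2.967 servings of carrots: +620.0 mg potassium for $0.74 (total $0.74, still need 0.0 mg).
Filling from the cheapest source first is optimal under one linear minimum: $0.74.

$0.74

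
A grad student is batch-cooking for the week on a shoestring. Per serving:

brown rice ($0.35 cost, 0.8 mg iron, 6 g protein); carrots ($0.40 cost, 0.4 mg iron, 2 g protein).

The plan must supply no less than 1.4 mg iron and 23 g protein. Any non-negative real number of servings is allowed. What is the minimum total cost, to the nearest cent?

$1.34

A basic optimal solution has at most two foods positive. Try each food alone and each pair with both targets met exactly.
brown rice only: max(1.4/0.8, 23/6) = 3.833 servings → $1.34.
carrots only: max(1.4/0.4, 23/2) = 11.5 servings → $4.60.
brown rice + carrots with both targets exact would need a negative amount; discard.
Cheapest feasible corner: $1.34.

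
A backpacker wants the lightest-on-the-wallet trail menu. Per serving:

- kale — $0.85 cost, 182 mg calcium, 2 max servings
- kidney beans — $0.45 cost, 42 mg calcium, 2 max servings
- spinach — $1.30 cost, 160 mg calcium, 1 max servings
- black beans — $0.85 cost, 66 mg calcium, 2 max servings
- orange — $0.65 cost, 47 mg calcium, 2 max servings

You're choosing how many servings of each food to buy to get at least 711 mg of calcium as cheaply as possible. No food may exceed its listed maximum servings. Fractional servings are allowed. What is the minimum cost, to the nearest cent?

Cost per mg of calcium: kale $0.0047, spinach $0.0081, kidney beans $0.0107, black beans $0.0129, orange $0.0138.
Take 2 servings of kale: +364.0 mg calcium for $1.70 (total $1.70, still need 347.0 mg).
Take 1 serving of spinach: +160.0 mg calcium for $1.30 (total $3.00, still need 187.0 mg).
Take 2 servings of kidney beans: +84.0 mg calcium for $0.90 (total $3.90, still need 103.0 mg).
Take 1.561 servings of black beans: +103.0 mg calcium for $1.33 (total $5.23, still need 0.0 mg).
Greedy by cheapest-per-mg is optimal for a single linear constraint, so the minimum cost is $5.23.

$5.23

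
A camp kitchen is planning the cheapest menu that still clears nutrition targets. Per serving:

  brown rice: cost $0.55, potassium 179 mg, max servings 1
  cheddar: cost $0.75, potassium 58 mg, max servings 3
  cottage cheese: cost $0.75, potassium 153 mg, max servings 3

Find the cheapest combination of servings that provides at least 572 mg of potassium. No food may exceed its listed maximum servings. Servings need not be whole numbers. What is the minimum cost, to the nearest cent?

$2.48

Cost per mg of potassium: brown rice $0.0031, cottage cheese $0.0049, cheddar $0.0129.
Take 1 serving of brown rice: +179.0 mg potassium for $0.55 (total $0.55, still need 393.0 mg).
Take 2.569 servings of cottage cheese: +393.0 mg potassium for $1.93 (total $2.48, still need 0.0 mg).
Greedy by cheapest-per-mg is optimal for a single linear constraint, so the minimum cost is $2.48.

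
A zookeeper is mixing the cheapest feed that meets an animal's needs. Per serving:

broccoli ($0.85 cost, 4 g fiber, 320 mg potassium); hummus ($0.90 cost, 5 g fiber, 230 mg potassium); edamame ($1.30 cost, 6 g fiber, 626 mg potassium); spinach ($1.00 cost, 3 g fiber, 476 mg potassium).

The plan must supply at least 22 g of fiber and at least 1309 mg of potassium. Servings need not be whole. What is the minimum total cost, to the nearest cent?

$4.15

With two linear requirements the optimum uses one or two foods; enumerate the corners.
broccoli only: max(22/4, 1309/320) = 5.5 servings → $4.67.
hummus only: max(22/5, 1309/230) = 5.691 servings → $5.12.
edamame only: max(22/6, 1309/626) = 3.667 servings → $4.77.
spinach only: max(22/3, 1309/476) = 7.333 servings → $7.33.
broccoli + hummus with both tight: 2.184 servings and 2.653 servings → $4.24.
broccoli + edamame: intersection lies outside the first quadrant.
broccoli + spinach: the both-tight solution has a negative serving — not a feasible corner.
hummus + edamame with both tight: 3.382 servings and 0.8486 servings → $4.15.
hummus + spinach with both tight: 3.873 servings and 0.8787 servings → $4.36.
edamame + spinach with both targets exact would need a negative amount; discard.
Cheapest feasible corner: $4.15.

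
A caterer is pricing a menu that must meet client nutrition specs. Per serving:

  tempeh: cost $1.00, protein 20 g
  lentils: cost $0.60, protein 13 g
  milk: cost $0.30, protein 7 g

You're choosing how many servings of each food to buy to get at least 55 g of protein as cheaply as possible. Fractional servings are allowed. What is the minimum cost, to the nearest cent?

Cost per g of protein: milk $0.0429, lentils $0.0462, tempeh $0.0500.
With no serving limits, use only milk: 55 g / 7 g = 7.857 servings × $0.30 = $2.36.

$2.36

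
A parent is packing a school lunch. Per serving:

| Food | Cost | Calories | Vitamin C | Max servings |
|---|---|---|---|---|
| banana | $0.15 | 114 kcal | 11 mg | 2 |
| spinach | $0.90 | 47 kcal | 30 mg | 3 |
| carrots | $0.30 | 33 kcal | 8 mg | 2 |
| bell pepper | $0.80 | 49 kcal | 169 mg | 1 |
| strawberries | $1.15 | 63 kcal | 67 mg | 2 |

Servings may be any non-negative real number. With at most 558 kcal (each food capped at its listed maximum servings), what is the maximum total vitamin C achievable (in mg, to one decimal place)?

Vitamin C per kcal: bell pepper 3.449, strawberries 1.063, spinach 0.6383, carrots 0.2424, banana 0.09649.
Take 1 serving of bell pepper: uses 49 kcal, +169.0 mg vitamin C (running total 169.0 mg).
Take 2 servings of strawberries: uses 126 kcal, +134.0 mg vitamin C (running total 303.0 mg).
Take 3 servings of spinach: uses 141 kcal, +90.0 mg vitamin C (running total 393.0 mg).
Take 2 servings of carrots: uses 66 kcal, +16.0 mg vitamin C (running total 409.0 mg).
Take 1.544 servings of banana: uses 176 kcal, +17.0 mg vitamin C (running total 426.0 mg).
Greedy by best ratio exhausts the calories allowance optimally: 426.0 mg.

426.0 mg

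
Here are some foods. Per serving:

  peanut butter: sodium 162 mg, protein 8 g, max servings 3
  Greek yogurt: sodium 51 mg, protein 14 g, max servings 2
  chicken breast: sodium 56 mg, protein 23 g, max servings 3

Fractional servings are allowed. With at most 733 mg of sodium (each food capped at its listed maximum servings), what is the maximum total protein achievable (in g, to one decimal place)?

Protein per mg sodium: chicken breast 0.4107, Greek yogurt 0.2745, peanut butter 0.04938.
Take 3 servings of chicken breast: uses 168 mg sodium, +69.0 g protein (running total 69.0 g).
Take 2 servings of Greek yogurt: uses 102 mg sodium, +28.0 g protein (running total 97.0 g).
Take 2.858 servings of peanut butter: uses 463 mg sodium, +22.9 g protein (running total 119.9 g).
Greedy by best ratio exhausts the sodium allowance optimally: 119.9 g.

119.9 g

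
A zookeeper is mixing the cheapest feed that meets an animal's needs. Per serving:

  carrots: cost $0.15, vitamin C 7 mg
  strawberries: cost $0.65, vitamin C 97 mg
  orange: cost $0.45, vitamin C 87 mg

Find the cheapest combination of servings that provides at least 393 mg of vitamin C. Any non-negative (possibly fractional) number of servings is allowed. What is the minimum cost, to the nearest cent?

Cost per mg of vitamin C: orange $0.0052, strawberries $0.0067, carrots $0.0214.
With no serving limits, use only orange: 393 mg / 87 mg = 4.517 servings × $0.45 = $2.03.

$2.03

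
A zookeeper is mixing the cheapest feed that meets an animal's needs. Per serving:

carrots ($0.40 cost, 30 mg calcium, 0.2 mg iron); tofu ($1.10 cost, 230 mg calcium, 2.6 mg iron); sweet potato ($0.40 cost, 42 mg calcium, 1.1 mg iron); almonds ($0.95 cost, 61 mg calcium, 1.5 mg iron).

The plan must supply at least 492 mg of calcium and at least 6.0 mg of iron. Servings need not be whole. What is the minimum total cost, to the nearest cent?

Minimising a linear cost over {calcium ≥ 492, iron ≥ 6.0, servings ≥ 0} — the optimum is at a vertex, using one or two foods.
carrots only: max(492/30, 6.0/0.2) = 30 servings → $12.00.
tofu only: max(492/230, 6.0/2.6) = 2.308 servings → $2.54.
sweet potato only: max(492/42, 6.0/1.1) = 11.71 servings → $4.69.
almonds only: max(492/61, 6.0/1.5) = 8.066 servings → $7.66.
carrots + tofu: intersection lies outside the first quadrant.
carrots + sweet potato with both tight: 11.76 servings and 3.317 servings → $6.03.
carrots + almonds with both tight: 11.34 servings and 2.488 servings → $6.90.
tofu + sweet potato with both tight: 2.011 servings and 0.701 servings → $2.49.
tofu + almonds with both tight: 1.996 servings and 0.5408 servings → $2.71.
sweet potato + almonds: the both-tight solution has a negative serving — not a feasible corner.
So the least-cost plan costs $2.49.

$2.49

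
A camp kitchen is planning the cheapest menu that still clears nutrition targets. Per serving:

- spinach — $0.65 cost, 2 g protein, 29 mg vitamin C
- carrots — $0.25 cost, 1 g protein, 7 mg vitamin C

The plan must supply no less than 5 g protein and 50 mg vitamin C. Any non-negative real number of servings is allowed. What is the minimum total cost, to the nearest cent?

$1.40

Two binding constraints pin down two serving amounts, so the optimal mix uses at most two foods. The candidates are each food alone (scaled to the tighter of protein/vitamin C) and each pair with both constraints tight.
spinach only: max(5/2, 50/29) = 2.5 servings → $1.62.
carrots only: max(5/1, 50/7) = 7.143 servings → $1.79.
spinach + carrots with both tight: 1 serving and 3 servings → $1.40.
The minimum over all feasible corners is $1.40.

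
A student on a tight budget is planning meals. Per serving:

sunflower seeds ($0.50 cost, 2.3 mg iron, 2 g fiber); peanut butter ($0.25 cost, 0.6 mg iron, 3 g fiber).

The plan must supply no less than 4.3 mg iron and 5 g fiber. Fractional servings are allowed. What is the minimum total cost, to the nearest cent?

Check every corner: each single food scaled to meet both minima, and each pair solved so both constraints bind.
sunflower seeds only: max(4.3/2.3, 5/2) = 2.5 servings → $1.25.
peanut butter only: max(4.3/0.6, 5/3) = 7.167 servings → $1.79.
sunflower seeds + peanut butter with both tight: 1.737 servings and 0.5088 servings → $1.00.
The minimum over all feasible corners is $1.00.

$1.00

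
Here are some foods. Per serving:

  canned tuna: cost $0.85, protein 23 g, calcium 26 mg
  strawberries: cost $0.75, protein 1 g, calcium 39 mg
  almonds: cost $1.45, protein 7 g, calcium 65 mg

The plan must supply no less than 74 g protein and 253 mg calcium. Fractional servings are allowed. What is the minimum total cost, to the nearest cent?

Compare the cost at each extreme point of the feasible region.
canned tuna only: max(74/23, 253/26) = 9.731 servings → $8.27.
strawberries only: max(74/1, 253/39) = 74 servings → $55.50.
almonds only: max(74/7, 253/65) = 10.57 servings → $15.33.
canned tuna + strawberries with both tight: 3.023 servings and 4.472 servings → $5.92.
canned tuna + almonds with both tight: 2.315 servings and 2.966 servings → $6.27.
strawberries + almonds with both targets exact would need a negative amount; discard.
So the least-cost plan costs $5.92.

$5.92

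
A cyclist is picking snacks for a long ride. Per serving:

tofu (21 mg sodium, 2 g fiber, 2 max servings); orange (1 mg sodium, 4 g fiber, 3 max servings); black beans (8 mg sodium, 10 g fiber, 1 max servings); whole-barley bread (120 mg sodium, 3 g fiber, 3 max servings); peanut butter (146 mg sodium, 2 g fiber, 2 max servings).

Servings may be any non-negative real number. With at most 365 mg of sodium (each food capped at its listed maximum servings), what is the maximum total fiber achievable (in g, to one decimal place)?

Fiber per mg sodium: orange 4, black beans 1.25, tofu 0.09524, whole-barley bread 0.025, peanut butter 0.0137.
Take 3 servings of orange: uses 3 mg sodium, +12.0 g fiber (running total 12.0 g).
Take 1 serving of black beans: uses 8 mg sodium, +10.0 g fiber (running total 22.0 g).
Take 2 servings of tofu: uses 42 mg sodium, +4.0 g fiber (running total 26.0 g).
Take 2.6 servings of whole-barley bread: uses 312 mg sodium, +7.8 g fiber (running total 33.8 g).
Filling greedily by fiber-per-mg sodium is optimal for one linear limit, giving 33.8 g.

33.8 g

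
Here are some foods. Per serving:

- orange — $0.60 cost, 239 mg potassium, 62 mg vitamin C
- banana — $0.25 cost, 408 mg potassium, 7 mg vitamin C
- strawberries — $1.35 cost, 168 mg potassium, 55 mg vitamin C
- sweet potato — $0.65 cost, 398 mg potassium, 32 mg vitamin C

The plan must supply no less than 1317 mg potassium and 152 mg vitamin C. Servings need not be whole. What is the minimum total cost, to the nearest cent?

$1.82

With two linear requirements the optimum uses one or two foods; enumerate the corners.
orange only: max(1317/239, 152/62) = 5.51 servings → $3.31.
banana only: max(1317/408, 152/7) = 21.71 servings → $5.43.
strawberries only: max(1317/168, 152/55) = 7.839 servings → $10.58.
sweet potato only: max(1317/398, 152/32) = 4.75 servings → $3.09.
orange + banana with both tight: 2.235 servings and 1.919 servings → $1.82.
orange + strawberries: the both-tight solution has a negative serving — not a feasible corner.
orange + sweet potato with both tight: 1.078 servings and 2.662 servings → $2.38.
banana + strawberries with both tight: 2.206 servings and 2.483 servings → $3.90.
banana + sweet potato: intersection lies outside the first quadrant.
strawberries + sweet potato with both tight: 1.111 servings and 2.84 servings → $3.35.
The minimum over all feasible corners is $1.82.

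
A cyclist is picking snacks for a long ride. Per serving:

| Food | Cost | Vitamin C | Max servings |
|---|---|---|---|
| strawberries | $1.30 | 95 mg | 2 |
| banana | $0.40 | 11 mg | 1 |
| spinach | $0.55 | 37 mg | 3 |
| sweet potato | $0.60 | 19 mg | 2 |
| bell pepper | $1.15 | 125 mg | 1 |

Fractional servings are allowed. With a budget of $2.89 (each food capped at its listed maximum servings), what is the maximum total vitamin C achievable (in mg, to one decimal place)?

252.2 mg

Vitamin C per dollar: bell pepper 108.7, strawberries 73.08, spinach 67.27, sweet potato 31.67, banana 27.5.
Take 1 serving of bell pepper: spends $1.15, +125.0 mg vitamin C (running total 125.0 mg).
Take 1.338 servings of strawberries: spends $1.74, +127.2 mg vitamin C (running total 252.2 mg).
Filling greedily by vitamin C-per-dollar is optimal for one linear limit, giving 252.2 mg.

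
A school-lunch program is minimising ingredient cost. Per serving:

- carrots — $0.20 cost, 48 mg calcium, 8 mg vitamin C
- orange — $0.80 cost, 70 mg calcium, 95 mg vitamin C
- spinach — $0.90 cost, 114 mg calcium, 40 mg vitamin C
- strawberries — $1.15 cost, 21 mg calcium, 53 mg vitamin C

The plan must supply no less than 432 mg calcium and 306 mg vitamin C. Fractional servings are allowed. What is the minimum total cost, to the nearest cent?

Check every corner: each single food scaled to meet both minima, and each pair solved so both constraints bind.
carrots only: max(432/48, 306/8) = 38.25 servings → $7.65.
orange only: max(432/70, 306/95) = 6.171 servings → $4.94.
spinach only: max(432/114, 306/40) = 7.65 servings → $6.88.
strawberries only: max(432/21, 306/53) = 20.57 servings → $23.66.
carrots + orange with both tight: 4.905 servings and 2.808 servings → $3.23.
carrots + spinach: the both-tight solution has a negative serving — not a feasible corner.
carrots + strawberries with both tight: 6.932 servings and 4.727 servings → $6.82.
orange + spinach with both tight: 2.192 servings and 2.443 servings → $3.95.
orange + strawberries: the both-tight solution has a negative serving — not a feasible corner.
spinach + strawberries with both tight: 3.166 servings and 3.384 servings → $6.74.
The minimum over all feasible corners is $3.23.

$3.23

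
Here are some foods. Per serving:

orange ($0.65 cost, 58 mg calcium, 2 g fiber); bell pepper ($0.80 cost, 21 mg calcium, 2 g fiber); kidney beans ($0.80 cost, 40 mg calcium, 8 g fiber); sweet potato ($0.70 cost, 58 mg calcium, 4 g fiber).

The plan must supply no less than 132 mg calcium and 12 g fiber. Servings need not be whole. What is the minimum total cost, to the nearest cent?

$1.77

Minimising a linear cost over {calcium ≥ 132, fiber ≥ 12, servings ≥ 0} — the optimum is at a vertex, using one or two foods.
orange only: max(132/58, 12/2) = 6 servings → $3.90.
bell pepper only: max(132/21, 12/2) = 6.286 servings → $5.03.
kidney beans only: max(132/40, 12/8) = 3.3 servings → $2.64.
sweet potato only: max(132/58, 12/4) = 3 servings → $2.10.
orange + bell pepper with both tight: 0.1622 servings and 5.838 servings → $4.78.
orange + kidney beans with both tight: 1.5 servings and 1.125 servings → $1.88.
orange + sweet potato: intersection lies outside the first quadrant.
bell pepper + kidney beans: the both-tight solution has a negative serving — not a feasible corner.
bell pepper + sweet potato with both tight: 5.25 servings and 0.375 servings → $4.46.
kidney beans + sweet potato with both tight: 0.5526 servings and 1.895 servings → $1.77.
Cheapest feasible corner: $1.77.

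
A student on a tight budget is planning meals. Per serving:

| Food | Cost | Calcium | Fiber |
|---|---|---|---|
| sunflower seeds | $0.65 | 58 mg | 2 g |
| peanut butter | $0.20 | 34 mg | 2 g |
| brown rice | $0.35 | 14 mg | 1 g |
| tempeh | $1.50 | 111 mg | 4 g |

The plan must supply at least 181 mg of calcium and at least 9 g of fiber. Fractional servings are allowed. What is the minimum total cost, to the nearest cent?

$1.06

Minimising a linear cost over {calcium ≥ 181, fiber ≥ 9, servings ≥ 0} — the optimum is at a vertex, using one or two foods.
sunflower seeds only: max(181/58, 9/2) = 4.5 servings → $2.92.
peanut butter only: max(181/34, 9/2) = 5.324 servings → $1.06.
brown rice only: max(181/14, 9/1) = 12.93 servings → $4.53.
tempeh only: max(181/111, 9/4) = 2.25 servings → $3.38.
sunflower seeds + peanut butter with both tight: 1.167 servings and 3.333 servings → $1.43.
sunflower seeds + brown rice with both tight: 1.833 servings and 5.333 servings → $3.06.
sunflower seeds + tempeh: intersection lies outside the first quadrant.
peanut butter + brown rice: intersection lies outside the first quadrant.
peanut butter + tempeh with both tight: 3.198 servings and 0.6512 servings → $1.62.
brown rice + tempeh with both tight: 5 servings and 1 serving → $3.25.
So the least-cost plan costs $1.06.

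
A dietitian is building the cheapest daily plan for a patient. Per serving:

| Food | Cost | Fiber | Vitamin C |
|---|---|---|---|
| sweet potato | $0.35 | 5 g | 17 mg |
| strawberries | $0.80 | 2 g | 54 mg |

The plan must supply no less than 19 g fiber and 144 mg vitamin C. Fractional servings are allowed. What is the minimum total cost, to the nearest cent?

$2.44

sweet potato only: max(19/5, 144/17) = 8.471 servings → $2.96.
strawberries only: max(19/2, 144/54) = 9.5 servings → $7.60.
sweet potato + strawberries with both tight: 3.127 servings and 1.682 servings → $2.44.
So the least-cost plan costs $2.44.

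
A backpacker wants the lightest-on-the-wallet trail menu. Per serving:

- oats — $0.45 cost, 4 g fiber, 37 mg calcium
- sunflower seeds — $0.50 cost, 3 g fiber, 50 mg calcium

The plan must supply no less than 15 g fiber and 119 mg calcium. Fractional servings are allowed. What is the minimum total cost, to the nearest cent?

Compare the cost at each extreme point of the feasible region.
oats only: max(15/4, 119/37) = 3.75 servings → $1.69.
sunflower seeds only: max(15/3, 119/50) = 5 servings → $2.50.
oats + sunflower seeds: intersection lies outside the first quadrant.
So the least-cost plan costs $1.69.

$1.69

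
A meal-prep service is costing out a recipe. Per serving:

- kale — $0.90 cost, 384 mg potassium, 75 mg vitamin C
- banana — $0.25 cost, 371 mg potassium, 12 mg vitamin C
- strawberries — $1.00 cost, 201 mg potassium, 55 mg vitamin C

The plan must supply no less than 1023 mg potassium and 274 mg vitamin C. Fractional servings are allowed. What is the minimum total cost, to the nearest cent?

kale only: max(1023/384, 274/75) = 3.653 servings → $3.29.
banana only: max(1023/371, 274/12) = 22.83 servings → $5.71.
strawberries only: max(1023/201, 274/55) = 5.09 servings → $5.09.
kale + banana with both targets exact would need a negative amount; discard.
kale + strawberries with both tight: 0.197 servings and 4.713 servings → $4.89.
banana + strawberries with both tight: 0.06619 servings and 4.967 servings → $4.98.
So the least-cost plan costs $3.29.

$3.29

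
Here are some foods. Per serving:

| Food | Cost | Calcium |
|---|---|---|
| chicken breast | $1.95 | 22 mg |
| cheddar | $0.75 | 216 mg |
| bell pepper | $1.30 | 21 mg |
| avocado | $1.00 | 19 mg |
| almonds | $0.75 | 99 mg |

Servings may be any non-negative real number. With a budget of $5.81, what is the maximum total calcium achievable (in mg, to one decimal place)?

Calcium per dollar: cheddar 288, almonds 132, avocado 19, bell pepper 16.15, chicken breast 11.28.
With no serving limits, spend the whole cost allowance on cheddar: $5.81 / $0.75 × 216 mg = 1673.3 mg.

1673.3 mg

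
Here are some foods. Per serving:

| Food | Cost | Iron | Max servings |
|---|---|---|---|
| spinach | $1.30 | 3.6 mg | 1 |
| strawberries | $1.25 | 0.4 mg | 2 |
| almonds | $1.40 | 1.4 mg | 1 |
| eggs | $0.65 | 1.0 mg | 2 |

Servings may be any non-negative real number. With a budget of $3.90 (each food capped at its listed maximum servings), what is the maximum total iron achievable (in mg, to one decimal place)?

6.9 mg

Iron per dollar: spinach 2.769, eggs 1.538, almonds 1, strawberries 0.32.
Take 1 serving of spinach: spends $1.30, +3.6 mg iron (running total 3.6 mg).
Take 2 servings of eggs: spends $1.30, +2.0 mg iron (running total 5.6 mg).
Take 0.9286 servings of almonds: spends $1.30, +1.3 mg iron (running total 6.9 mg).
Filling greedily by iron-per-dollar is optimal for one linear limit, giving 6.9 mg.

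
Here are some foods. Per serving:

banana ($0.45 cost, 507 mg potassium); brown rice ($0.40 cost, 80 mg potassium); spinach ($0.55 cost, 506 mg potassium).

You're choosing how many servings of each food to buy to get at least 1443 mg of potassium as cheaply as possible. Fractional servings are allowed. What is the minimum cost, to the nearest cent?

Cost per mg of potassium: banana $0.0009, spinach $0.0011, brown rice $0.0050.
With no serving limits, use only banana: 1443 mg / 507 mg = 2.846 servings × $0.45 = $1.28.

$1.28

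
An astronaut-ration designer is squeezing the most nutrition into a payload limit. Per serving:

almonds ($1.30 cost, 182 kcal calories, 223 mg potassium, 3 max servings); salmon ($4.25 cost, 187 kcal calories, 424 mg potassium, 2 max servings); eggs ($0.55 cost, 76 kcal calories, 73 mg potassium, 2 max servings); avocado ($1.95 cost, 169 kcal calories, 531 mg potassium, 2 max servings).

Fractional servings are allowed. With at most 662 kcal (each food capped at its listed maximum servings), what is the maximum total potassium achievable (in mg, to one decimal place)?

1796.6 mg

Potassium per kcal: avocado 3.142, salmon 2.267, almonds 1.225, eggs 0.9605.
Take 2 servings of avocado: uses 338 kcal, +1062.0 mg potassium (running total 1062.0 mg).
Take 1.733 servings of salmon: uses 324 kcal, +734.6 mg potassium (running total 1796.6 mg).
Greedy by best ratio exhausts the calories allowance optimally: 1796.6 mg.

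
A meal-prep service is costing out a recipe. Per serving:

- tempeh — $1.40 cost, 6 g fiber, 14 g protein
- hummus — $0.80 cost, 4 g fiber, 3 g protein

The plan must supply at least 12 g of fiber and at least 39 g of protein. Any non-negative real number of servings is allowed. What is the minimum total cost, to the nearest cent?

$3.90

tempeh only: max(12/6, 39/14) = 2.786 servings → $3.90.
hummus only: max(12/4, 39/3) = 13 servings → $10.40.
tempeh + hummus with both targets exact would need a negative amount; discard.
So the least-cost plan costs $3.90.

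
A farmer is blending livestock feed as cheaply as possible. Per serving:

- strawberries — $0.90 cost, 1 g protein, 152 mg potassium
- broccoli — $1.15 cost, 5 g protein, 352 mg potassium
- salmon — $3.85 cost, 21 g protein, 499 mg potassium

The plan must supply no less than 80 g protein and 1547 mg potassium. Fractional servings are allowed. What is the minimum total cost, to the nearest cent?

At the optimum either one food covers both requirements or two foods hit both targets exactly; no other combination can be cheaper.
strawberries only: max(80/1, 1547/152) = 80 servings → $72.00.
broccoli only: max(80/5, 1547/352) = 16 servings → $18.40.
salmon only: max(80/21, 1547/499) = 3.81 servings → $14.67.
strawberries + broccoli: intersection lies outside the first quadrant.
strawberries + salmon with both targets exact would need a negative amount; discard.
broccoli + salmon: the both-tight solution has a negative serving — not a feasible corner.
So the least-cost plan costs $14.67.

$14.67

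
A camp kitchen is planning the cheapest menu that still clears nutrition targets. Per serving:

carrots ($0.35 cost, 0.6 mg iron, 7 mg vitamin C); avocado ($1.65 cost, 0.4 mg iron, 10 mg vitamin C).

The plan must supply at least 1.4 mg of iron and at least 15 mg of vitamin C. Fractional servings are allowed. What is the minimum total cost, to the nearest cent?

For a min-cost LP with two ≥-constraints, a basic feasible solution has at most two positive variables.
carrots only: max(1.4/0.6, 15/7) = 2.333 servings → $0.82.
avocado only: max(1.4/0.4, 15/10) = 3.5 servings → $5.78.
carrots + avocado with both targets exact would need a negative amount; discard.
So the least-cost plan costs $0.82.

$0.82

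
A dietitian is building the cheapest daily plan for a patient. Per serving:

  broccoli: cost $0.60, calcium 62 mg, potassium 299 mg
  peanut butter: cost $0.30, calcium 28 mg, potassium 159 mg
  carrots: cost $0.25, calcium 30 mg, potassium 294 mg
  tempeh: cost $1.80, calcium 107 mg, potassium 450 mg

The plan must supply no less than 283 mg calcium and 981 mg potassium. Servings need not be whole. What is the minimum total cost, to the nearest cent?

Minimising a linear cost over {calcium ≥ 283, potassium ≥ 981, servings ≥ 0} — the optimum is at a vertex, using one or two foods.
broccoli only: max(283/62, 981/299) = 4.565 servings → $2.74.
peanut butter only: max(283/28, 981/159) = 10.11 servings → $3.03.
carrots only: max(283/30, 981/294) = 9.433 servings → $2.36.
tempeh only: max(283/107, 981/450) = 2.645 servings → $4.76.
broccoli + peanut butter with both targets exact would need a negative amount; discard.
broccoli + carrots: intersection lies outside the first quadrant.
broccoli + tempeh: the both-tight solution has a negative serving — not a feasible corner.
peanut butter + carrots: intersection lies outside the first quadrant.
peanut butter + tempeh with both targets exact would need a negative amount; discard.
carrots + tempeh: intersection lies outside the first quadrant.
Cheapest feasible corner: $2.36.

$2.36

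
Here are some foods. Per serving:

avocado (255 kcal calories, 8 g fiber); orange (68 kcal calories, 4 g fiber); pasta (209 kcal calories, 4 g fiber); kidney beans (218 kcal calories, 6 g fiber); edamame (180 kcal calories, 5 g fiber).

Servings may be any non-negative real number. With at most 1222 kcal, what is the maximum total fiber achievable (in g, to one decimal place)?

Fiber per kcal: orange 0.05882, avocado 0.03137, edamame 0.02778, kidney beans 0.02752, pasta 0.01914.
With no serving limits, spend the whole calories allowance on orange: 1222 kcal / 68 kcal × 4 g = 71.9 g.

71.9 g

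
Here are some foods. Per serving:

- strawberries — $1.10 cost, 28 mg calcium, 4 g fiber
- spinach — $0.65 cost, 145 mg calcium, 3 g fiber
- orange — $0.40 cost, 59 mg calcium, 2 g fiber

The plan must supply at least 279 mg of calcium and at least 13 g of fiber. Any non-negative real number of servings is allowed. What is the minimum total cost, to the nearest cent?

$2.60

Two binding constraints pin down two serving amounts, so the optimal mix uses at most two foods. The candidates are each food alone (scaled to the tighter of calcium/fiber) and each pair with both constraints tight.
strawberries only: max(279/28, 13/4) = 9.964 servings → $10.96.
spinach only: max(279/145, 13/3) = 4.333 servings → $2.82.
orange only: max(279/59, 13/2) = 6.5 servings → $2.60.
strawberries + spinach with both tight: 2.113 servings and 1.516 servings → $3.31.
strawberries + orange with both tight: 1.161 servings and 4.178 servings → $2.95.
spinach + orange: intersection lies outside the first quadrant.
So the least-cost plan costs $2.60.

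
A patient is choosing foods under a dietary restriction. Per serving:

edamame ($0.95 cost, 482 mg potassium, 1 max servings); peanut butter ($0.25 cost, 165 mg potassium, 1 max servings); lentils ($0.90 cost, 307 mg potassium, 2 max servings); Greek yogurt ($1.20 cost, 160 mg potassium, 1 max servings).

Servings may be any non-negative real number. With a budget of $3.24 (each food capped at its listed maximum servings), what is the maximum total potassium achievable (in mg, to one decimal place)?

Potassium per dollar: peanut butter 660, edamame 507.4, lentils 341.1, Greek yogurt 133.3.
Take 1 serving of peanut butter: spends $0.25, +165.0 mg potassium (running total 165.0 mg).
Take 1 serving of edamame: spends $0.95, +482.0 mg potassium (running total 647.0 mg).
Take 2 servings of lentils: spends $1.80, +614.0 mg potassium (running total 1261.0 mg).
Take 0.2 servings of Greek yogurt: spends $0.24, +32.0 mg potassium (running total 1293.0 mg).
Greedy by best ratio exhausts the cost allowance optimally: 1293.0 mg.

1293.0 mg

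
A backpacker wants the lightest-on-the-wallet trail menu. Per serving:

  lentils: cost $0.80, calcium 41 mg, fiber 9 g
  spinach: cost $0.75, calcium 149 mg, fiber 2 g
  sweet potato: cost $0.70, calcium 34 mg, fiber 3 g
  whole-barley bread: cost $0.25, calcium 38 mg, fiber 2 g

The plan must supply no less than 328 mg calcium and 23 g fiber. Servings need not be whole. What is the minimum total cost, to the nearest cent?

Minimising a linear cost over {calcium ≥ 328, fiber ≥ 23, servings ≥ 0} — the optimum is at a vertex, using one or two foods.
lentils only: max(328/41, 23/9) = 8 servings → $6.40.
spinach only: max(328/149, 23/2) = 11.5 servings → $8.62.
sweet potato only: max(328/34, 23/3) = 9.647 servings → $6.75.
whole-barley bread only: max(328/38, 23/2) = 11.5 servings → $2.88.
lentils + spinach with both tight: 2.201 servings and 1.596 servings → $2.96.
lentils + sweet potato: the both-tight solution has a negative serving — not a feasible corner.
lentils + whole-barley bread with both tight: 0.8385 servings and 7.727 servings → $2.60.
spinach + sweet potato with both tight: 0.533 servings and 7.311 servings → $5.52.
spinach + whole-barley bread: the both-tight solution has a negative serving — not a feasible corner.
sweet potato + whole-barley bread with both tight: 4.739 servings and 4.391 servings → $4.42.
So the least-cost plan costs $2.60.

$2.60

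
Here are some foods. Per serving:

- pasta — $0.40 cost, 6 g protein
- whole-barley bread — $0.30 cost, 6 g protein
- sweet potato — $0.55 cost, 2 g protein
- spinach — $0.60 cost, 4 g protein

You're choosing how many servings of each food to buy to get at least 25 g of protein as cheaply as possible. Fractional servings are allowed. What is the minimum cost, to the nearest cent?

$1.25

Cost per g of protein: whole-barley bread $0.0500, pasta $0.0667, spinach $0.1500, sweet potato $0.2750.
With no serving limits, use only whole-barley bread: 25 g / 6 g = 4.167 servings × $0.30 = $1.25.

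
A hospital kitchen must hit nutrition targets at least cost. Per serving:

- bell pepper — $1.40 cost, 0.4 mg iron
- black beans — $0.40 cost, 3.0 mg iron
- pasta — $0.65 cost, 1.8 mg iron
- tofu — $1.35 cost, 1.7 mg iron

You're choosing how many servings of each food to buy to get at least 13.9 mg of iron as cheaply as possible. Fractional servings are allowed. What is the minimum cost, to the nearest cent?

Cost per mg of iron: black beans $0.1333, pasta $0.3611, tofu $0.7941, bell pepper $3.5000.
With no serving limits, use only black beans: 13.9 mg / 3.0 mg = 4.633 servings × $0.40 = $1.85.

$1.85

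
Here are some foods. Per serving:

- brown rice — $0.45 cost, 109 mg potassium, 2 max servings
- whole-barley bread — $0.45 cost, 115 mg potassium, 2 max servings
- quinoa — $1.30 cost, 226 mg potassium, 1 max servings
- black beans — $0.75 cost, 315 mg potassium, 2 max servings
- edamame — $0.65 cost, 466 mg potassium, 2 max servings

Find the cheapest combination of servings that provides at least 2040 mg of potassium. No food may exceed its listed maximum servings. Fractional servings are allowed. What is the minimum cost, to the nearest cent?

$4.77

Cost per mg of potassium: edamame $0.0014, black beans $0.0024, whole-barley bread $0.0039, brown rice $0.0041, quinoa $0.0058.
Take 2 servings of edamame: +932.0 mg potassium for $1.30 (total $1.30, still need 1108.0 mg).
Take 2 servings of black beans: +630.0 mg potassium for $1.50 (total $2.80, still need 478.0 mg).
Take 2 servings of whole-barley bread: +230.0 mg potassium for $0.90 (total $3.70, still need 248.0 mg).
Take 2 servings of brown rice: +218.0 mg potassium for $0.90 (total $4.60, still need 30.0 mg).
Take 0.1327 servings of quinoa: +30.0 mg potassium for $0.17 (total $4.77, still need 0.0 mg).
Filling from the cheapest source first is optimal under one linear minimum: $4.77.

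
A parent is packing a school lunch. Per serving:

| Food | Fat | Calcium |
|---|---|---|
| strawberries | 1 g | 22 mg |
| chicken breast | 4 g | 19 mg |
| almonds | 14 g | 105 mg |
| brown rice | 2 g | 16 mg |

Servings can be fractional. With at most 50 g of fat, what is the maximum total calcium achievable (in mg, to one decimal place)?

1100.0 mg

Calcium per g fat: strawberries 22, brown rice 8, almonds 7.5, chicken breast 4.75.
With no serving limits, spend the whole fat allowance on strawberries: 50 g / 1 g × 22 mg = 1100.0 mg.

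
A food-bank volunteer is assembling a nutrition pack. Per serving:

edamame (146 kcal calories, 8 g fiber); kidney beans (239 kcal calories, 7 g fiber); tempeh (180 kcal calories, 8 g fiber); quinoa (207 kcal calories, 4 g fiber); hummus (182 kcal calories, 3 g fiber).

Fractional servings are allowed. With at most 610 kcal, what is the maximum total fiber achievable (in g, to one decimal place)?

Fiber per kcal: edamame 0.05479, tempeh 0.04444, kidney beans 0.02929, quinoa 0.01932, hummus 0.01648.
With no serving limits, spend the whole calories allowance on edamame: 610 kcal / 146 kcal × 8 g = 33.4 g.

33.4 g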